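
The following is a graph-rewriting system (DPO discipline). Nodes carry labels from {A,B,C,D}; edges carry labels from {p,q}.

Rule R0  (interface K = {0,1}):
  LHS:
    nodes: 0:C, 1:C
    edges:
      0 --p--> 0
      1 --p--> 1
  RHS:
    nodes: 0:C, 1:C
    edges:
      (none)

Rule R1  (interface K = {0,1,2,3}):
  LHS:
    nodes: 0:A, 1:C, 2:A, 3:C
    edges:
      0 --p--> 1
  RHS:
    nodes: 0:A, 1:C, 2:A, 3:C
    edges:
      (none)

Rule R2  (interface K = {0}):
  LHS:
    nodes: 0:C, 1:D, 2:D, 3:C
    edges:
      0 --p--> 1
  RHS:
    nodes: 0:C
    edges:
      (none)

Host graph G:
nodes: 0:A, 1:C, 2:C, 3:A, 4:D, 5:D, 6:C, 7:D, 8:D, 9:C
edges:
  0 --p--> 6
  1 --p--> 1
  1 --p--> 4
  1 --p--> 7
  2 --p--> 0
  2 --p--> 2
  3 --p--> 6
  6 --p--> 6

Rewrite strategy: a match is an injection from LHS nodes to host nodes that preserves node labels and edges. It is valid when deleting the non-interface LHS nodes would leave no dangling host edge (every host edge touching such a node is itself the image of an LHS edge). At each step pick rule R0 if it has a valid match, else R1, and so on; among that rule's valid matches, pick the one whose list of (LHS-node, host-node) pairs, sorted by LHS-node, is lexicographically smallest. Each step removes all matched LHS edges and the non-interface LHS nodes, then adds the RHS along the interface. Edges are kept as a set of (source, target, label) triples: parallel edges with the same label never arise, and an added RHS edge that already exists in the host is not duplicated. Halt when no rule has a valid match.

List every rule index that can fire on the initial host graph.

R0: 6 valid matches — {0↦1, 1↦2}, {0↦1, 1↦6}, {0↦2, 1↦1} (+3 more)
R1: 6 valid matches — {0↦0, 1↦6, 2↦3, 3↦1}, {0↦0, 1↦6, 2↦3, 3↦2}, {0↦0, 1↦6, 2↦3, 3↦9} (+3 more)
R2: 4 valid matches — {0↦1, 1↦4, 2↦5, 3↦9}, {0↦1, 1↦4, 2↦8, 3↦9}, {0↦1, 1↦7, 2↦5, 3↦9} (+1 more)

Answer: [R0,R1,R2]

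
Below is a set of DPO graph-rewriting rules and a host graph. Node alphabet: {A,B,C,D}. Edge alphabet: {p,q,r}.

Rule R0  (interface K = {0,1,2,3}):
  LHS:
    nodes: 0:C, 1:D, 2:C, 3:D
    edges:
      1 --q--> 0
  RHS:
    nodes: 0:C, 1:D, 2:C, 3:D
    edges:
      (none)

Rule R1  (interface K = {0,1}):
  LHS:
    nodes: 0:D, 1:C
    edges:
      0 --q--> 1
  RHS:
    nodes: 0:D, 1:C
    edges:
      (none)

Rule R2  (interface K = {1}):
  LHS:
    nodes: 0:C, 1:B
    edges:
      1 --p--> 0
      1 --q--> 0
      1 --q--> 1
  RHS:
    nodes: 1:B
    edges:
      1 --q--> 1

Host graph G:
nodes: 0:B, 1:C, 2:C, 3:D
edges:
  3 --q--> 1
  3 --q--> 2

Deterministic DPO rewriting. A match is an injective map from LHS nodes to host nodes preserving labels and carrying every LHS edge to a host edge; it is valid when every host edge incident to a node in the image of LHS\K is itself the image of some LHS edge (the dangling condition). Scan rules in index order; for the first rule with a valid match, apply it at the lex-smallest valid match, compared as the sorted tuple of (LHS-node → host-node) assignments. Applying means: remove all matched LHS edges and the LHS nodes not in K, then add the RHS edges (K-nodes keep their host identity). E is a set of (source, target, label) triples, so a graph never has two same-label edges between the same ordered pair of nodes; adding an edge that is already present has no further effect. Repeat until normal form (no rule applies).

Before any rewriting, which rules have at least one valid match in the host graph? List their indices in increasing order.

R0: no valid match — LHS pattern not found
R1: 2 valid matches — {0↦3, 1↦1}, {0↦3, 1↦2}
R2: no valid match — LHS pattern not found

Answer: [R1]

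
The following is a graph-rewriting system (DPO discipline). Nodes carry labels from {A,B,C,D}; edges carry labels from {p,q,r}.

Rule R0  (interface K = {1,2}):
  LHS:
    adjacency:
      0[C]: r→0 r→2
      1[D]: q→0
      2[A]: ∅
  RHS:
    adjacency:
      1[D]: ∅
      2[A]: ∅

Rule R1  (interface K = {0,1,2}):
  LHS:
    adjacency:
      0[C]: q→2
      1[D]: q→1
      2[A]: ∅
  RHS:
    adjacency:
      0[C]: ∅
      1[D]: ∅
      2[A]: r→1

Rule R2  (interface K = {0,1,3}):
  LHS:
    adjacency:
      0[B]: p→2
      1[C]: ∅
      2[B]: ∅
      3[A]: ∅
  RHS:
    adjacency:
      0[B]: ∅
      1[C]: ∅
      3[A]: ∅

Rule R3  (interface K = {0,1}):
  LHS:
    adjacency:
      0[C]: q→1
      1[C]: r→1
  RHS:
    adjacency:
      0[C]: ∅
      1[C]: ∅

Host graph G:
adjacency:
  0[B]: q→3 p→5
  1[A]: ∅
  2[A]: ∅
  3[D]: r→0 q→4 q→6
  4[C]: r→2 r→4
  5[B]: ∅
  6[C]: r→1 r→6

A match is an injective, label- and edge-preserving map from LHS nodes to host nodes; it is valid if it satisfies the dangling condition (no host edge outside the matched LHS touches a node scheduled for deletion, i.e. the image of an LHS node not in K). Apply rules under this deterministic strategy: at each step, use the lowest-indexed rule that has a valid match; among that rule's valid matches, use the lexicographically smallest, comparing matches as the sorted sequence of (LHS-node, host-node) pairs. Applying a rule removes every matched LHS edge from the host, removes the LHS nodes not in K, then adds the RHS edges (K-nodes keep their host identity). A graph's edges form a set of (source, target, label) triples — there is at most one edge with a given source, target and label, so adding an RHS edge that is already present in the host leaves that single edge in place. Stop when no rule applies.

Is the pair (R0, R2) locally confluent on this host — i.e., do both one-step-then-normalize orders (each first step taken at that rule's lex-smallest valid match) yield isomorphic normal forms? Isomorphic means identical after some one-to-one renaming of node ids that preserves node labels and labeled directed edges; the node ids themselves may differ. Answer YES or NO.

Answer: NO

Rewrite trace:
branch R0-first: apply at {0↦4, 1↦3, 2↦2} → |E|=6, then 1 more step(s) → NF |V|=5 |E|=3 V={0:B, 1:A, 2:A, 3:D, 5:B} E=0-q->3 0-p->5 3-r->0
branch R2-first: apply at {0↦0, 1↦4, 2↦5, 3↦1} → |E|=8, then 2 more step(s) → NF |V|=4 |E|=2 V={0:B, 1:A, 2:A, 3:D} E=0-q->3 3-r->0
graphs not isomorphic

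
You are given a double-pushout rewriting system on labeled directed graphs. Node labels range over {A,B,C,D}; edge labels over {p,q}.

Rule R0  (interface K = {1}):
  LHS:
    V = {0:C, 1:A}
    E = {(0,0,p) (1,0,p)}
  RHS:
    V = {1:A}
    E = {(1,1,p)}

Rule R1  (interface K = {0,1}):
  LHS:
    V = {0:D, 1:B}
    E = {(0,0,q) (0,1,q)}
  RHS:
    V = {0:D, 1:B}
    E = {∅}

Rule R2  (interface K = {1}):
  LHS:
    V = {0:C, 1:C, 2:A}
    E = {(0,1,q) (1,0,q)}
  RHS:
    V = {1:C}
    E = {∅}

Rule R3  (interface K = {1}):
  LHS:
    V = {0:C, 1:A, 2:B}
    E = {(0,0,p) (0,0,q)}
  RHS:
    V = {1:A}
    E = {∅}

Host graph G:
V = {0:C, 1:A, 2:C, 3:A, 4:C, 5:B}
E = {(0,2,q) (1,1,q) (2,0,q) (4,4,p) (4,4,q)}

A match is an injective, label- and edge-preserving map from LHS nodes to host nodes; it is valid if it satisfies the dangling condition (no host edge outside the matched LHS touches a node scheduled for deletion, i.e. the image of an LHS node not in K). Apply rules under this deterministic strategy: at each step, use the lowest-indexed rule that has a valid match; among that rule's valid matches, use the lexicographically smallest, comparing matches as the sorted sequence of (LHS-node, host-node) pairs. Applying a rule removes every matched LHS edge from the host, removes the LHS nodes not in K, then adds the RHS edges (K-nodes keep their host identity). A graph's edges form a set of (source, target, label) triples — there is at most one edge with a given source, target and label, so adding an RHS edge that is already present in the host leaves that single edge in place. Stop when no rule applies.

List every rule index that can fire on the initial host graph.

Answer: [R2,R3]

Steps:
R0: no valid match — LHS pattern not found
R1: no valid match — LHS pattern not found
R2: 2 valid matches — {0↦0, 1↦2, 2↦3}, {0↦2, 1↦0, 2↦3}
R3: 2 valid matches — {0↦4, 1↦1, 2↦5}, {0↦4, 1↦3, 2↦5}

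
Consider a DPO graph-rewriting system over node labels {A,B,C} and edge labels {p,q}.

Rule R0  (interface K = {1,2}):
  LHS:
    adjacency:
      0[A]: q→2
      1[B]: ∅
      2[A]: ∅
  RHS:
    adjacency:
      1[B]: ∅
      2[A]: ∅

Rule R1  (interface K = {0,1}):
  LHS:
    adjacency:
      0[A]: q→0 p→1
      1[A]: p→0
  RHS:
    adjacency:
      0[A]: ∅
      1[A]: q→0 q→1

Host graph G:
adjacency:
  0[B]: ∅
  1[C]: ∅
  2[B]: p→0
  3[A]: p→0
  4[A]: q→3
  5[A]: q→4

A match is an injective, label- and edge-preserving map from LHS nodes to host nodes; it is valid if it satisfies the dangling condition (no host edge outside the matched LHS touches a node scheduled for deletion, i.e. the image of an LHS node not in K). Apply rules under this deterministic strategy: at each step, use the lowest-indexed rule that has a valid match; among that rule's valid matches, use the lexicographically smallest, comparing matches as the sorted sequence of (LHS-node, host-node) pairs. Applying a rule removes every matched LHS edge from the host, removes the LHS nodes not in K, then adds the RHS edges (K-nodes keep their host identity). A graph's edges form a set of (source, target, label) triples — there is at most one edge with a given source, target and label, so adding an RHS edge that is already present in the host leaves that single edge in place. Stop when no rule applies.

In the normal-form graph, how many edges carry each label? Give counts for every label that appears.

Answer: p:2

Rewrite trace:
initial: |V|=6 |E|=4  E = 2-p->0 3-p->0 4-q->3 5-q->4
step 1: apply R0 at {0↦5, 1↦0, 2↦4}  → |V|=5 |E|=3  E = 2-p->0 3-p->0 4-q->3
step 2: apply R0 at {0↦4, 1↦0, 2↦3}  → |V|=4 |E|=2  E = 2-p->0 3-p->0
halt: no rule applies after step 2
NF edges: [(2, 0, 'p'), (3, 0, 'p')]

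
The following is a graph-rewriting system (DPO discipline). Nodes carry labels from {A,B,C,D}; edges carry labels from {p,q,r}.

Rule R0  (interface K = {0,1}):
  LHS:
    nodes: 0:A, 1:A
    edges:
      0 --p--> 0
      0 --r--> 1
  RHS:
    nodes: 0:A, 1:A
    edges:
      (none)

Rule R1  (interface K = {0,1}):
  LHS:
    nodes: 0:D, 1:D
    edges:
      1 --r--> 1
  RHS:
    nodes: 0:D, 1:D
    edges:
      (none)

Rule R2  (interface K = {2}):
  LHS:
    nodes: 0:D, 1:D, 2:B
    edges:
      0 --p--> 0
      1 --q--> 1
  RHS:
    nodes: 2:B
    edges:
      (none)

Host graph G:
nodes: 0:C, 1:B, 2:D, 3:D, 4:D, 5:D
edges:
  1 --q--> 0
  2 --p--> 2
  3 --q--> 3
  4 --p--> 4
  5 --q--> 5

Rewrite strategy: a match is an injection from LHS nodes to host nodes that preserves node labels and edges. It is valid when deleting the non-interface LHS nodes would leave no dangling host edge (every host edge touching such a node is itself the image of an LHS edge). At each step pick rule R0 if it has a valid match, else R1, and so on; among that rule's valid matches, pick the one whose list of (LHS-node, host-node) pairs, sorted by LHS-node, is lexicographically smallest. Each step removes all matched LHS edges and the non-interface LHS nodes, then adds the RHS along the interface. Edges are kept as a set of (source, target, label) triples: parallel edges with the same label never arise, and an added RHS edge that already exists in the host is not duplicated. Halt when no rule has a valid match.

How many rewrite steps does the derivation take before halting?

Answer: 2

Steps:
start.  V:6 E:5  edges: 1-q->0 2-p->2 3-q->3 4-p->4 5-q->5
1. fire R2 via {0↦2, 1↦3, 2↦1}  →  V:4 E:3  edges: 1-q->0 4-p->4 5-q->5
2. fire R2 via {0↦4, 1↦5, 2↦1}  →  V:2 E:1  edges: 1-q->0
halt: no rule applies after step 2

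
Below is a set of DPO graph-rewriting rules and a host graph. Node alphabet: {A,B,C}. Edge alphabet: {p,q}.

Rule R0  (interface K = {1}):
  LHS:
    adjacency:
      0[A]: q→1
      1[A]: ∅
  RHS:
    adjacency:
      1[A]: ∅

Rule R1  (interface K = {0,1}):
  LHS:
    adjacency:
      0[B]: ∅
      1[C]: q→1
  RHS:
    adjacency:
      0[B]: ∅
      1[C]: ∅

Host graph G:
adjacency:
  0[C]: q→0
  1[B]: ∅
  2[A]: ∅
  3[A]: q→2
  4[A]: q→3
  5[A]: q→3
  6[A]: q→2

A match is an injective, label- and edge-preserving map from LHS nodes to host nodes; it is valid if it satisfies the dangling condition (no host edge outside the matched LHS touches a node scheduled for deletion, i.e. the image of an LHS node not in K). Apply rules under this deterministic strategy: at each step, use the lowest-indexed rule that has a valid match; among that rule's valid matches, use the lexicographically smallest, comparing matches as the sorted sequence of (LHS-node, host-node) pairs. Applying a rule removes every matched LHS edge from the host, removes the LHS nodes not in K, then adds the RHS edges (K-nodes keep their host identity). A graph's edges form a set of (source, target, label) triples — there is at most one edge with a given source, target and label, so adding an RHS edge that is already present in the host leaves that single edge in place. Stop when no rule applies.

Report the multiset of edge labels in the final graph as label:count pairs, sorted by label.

initial: |V|=7 |E|=5  E = 0-q->0 3-q->2 4-q->3 5-q->3 6-q->2
step 1: apply R0 at {0↦4, 1↦3}  → |V|=6 |E|=4  E = 0-q->0 3-q->2 5-q->3 6-q->2
step 2: apply R0 at {0↦5, 1↦3}  → |V|=5 |E|=3  E = 0-q->0 3-q->2 6-q->2
step 3: apply R0 at {0↦3, 1↦2}  → |V|=4 |E|=2  E = 0-q->0 6-q->2
step 4: apply R0 at {0↦6, 1↦2}  → |V|=3 |E|=1  E = 0-q->0
step 5: apply R1 at {0↦1, 1↦0}  → |V|=3 |E|=0  E = ∅
final graph: no rule applies after step 5
NF edges: []

Answer: (no edges)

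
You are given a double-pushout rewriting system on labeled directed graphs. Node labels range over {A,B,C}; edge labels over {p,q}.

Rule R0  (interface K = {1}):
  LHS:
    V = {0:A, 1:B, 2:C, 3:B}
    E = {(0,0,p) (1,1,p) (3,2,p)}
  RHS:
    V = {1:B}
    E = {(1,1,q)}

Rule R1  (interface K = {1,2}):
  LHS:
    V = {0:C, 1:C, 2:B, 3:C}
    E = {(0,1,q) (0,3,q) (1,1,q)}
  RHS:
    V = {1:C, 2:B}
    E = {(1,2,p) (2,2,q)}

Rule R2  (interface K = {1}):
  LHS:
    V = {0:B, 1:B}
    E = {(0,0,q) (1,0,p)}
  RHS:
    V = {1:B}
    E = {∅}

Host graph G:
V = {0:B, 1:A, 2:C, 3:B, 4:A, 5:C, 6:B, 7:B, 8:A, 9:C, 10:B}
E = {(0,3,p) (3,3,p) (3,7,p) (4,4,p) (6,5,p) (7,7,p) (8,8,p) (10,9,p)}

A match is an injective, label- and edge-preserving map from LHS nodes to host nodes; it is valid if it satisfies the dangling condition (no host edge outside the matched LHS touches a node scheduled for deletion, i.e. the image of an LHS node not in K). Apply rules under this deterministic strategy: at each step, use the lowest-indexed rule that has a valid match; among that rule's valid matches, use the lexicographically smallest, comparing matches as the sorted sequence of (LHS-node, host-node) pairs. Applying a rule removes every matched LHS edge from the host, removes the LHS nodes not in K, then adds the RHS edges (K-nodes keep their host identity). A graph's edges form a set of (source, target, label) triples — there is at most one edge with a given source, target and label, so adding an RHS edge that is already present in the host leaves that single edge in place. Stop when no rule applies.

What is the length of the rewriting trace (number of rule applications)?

Answer: 4

Rewrite trace:
[0] host  ⇒  11 nodes, 8 edges  {0-p->3 3-p->3 3-p->7 4-p->4 6-p->5 7-p->7 8-p->8 10-p->9}
[1] R0 @ {0↦4, 1↦3, 2↦5, 3↦6}  ⇒  8 nodes, 6 edges  {0-p->3 3-q->3 3-p->7 7-p->7 8-p->8 10-p->9}
[2] R0 @ {0↦8, 1↦7, 2↦9, 3↦10}  ⇒  5 nodes, 4 edges  {0-p->3 3-q->3 3-p->7 7-q->7}
[3] R2 @ {0↦7, 1↦3}  ⇒  4 nodes, 2 edges  {0-p->3 3-q->3}
[4] R2 @ {0↦3, 1↦0}  ⇒  3 nodes, 0 edges  {∅}
final graph: no rule applies after step 4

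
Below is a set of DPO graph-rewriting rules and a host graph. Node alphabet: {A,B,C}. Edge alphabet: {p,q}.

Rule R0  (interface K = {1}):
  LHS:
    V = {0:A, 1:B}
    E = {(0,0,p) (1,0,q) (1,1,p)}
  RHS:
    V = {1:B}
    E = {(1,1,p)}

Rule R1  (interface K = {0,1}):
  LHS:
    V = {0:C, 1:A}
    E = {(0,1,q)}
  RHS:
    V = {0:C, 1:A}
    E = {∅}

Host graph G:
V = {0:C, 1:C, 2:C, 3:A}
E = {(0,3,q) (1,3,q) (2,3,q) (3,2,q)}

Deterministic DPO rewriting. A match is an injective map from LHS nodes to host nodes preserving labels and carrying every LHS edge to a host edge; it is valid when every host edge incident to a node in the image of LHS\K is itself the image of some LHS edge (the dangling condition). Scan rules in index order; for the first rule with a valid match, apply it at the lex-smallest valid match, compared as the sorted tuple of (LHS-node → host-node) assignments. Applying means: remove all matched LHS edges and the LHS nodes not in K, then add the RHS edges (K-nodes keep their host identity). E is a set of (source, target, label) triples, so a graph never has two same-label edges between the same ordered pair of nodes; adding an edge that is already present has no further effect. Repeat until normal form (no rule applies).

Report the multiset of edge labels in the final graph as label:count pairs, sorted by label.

Answer: q:1

Steps:
initial: |V|=4 |E|=4  E = 0-q->3 1-q->3 2-q->3 3-q->2
step 1: apply R1 at {0↦0, 1↦3}  → |V|=4 |E|=3  E = 1-q->3 2-q->3 3-q->2
step 2: apply R1 at {0↦1, 1↦3}  → |V|=4 |E|=2  E = 2-q->3 3-q->2
step 3: apply R1 at {0↦2, 1↦3}  → |V|=4 |E|=1  E = 3-q->2
final graph: no rule applies after step 3
NF edges: [(3, 2, 'q')]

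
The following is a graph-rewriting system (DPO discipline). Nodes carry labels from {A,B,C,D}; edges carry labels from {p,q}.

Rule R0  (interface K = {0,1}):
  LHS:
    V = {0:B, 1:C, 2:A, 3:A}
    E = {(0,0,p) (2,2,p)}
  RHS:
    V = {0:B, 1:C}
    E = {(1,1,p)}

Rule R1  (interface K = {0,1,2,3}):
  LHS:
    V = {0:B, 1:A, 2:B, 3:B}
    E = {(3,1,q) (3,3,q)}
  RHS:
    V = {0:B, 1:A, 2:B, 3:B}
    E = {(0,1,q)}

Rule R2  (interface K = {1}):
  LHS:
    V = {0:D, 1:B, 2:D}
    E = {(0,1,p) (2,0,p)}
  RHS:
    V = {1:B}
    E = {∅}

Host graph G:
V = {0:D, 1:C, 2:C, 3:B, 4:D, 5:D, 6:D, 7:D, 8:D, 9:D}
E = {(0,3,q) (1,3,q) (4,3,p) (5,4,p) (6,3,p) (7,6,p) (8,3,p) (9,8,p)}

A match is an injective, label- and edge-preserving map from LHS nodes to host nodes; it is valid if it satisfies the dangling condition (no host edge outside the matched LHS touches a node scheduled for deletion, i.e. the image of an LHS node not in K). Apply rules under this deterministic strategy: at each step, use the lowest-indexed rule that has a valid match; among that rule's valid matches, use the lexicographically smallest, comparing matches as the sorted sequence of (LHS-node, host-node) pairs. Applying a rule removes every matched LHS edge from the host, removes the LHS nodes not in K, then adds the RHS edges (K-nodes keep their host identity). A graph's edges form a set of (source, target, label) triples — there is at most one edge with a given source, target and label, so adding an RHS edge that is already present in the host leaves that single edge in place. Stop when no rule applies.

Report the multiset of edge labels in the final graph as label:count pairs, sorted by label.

initial: |V|=10 |E|=8  E = 0-q->3 1-q->3 4-p->3 5-p->4 6-p->3 7-p->6 8-p->3 9-p->8
step 1: apply R2 at {0↦4, 1↦3, 2↦5}  → |V|=8 |E|=6  E = 0-q->3 1-q->3 6-p->3 7-p->6 8-p->3 9-p->8
step 2: apply R2 at {0↦6, 1↦3, 2↦7}  → |V|=6 |E|=4  E = 0-q->3 1-q->3 8-p->3 9-p->8
step 3: apply R2 at {0↦8, 1↦3, 2↦9}  → |V|=4 |E|=2  E = 0-q->3 1-q->3
final graph: no rule applies after step 3
NF edges: [(0, 3, 'q'), (1, 3, 'q')]

Answer: q:2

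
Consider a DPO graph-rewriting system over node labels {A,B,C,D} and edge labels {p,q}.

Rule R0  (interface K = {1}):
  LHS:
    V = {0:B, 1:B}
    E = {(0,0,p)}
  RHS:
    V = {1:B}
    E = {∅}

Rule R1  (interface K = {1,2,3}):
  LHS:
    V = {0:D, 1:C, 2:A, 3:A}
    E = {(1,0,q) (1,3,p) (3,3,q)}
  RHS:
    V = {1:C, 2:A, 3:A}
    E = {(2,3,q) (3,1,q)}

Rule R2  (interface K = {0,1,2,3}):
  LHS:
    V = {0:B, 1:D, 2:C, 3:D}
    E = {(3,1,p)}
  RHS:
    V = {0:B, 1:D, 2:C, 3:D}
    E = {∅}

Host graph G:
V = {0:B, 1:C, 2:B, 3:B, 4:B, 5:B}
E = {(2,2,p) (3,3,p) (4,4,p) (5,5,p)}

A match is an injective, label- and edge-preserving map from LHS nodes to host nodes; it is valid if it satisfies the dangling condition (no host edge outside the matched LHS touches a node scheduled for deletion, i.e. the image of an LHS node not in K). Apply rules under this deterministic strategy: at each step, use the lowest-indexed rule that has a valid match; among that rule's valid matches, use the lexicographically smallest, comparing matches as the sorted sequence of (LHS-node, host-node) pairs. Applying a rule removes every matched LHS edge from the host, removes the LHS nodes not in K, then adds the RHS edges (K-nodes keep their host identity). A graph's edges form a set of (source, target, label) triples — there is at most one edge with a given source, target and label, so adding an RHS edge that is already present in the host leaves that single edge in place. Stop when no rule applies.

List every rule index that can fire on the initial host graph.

R0: 16 valid matches — {0↦2, 1↦0}, {0↦2, 1↦3}, {0↦2, 1↦4} (+13 more)
R1: no valid match — LHS pattern not found
R2: no valid match — LHS pattern not found

Answer: [R0]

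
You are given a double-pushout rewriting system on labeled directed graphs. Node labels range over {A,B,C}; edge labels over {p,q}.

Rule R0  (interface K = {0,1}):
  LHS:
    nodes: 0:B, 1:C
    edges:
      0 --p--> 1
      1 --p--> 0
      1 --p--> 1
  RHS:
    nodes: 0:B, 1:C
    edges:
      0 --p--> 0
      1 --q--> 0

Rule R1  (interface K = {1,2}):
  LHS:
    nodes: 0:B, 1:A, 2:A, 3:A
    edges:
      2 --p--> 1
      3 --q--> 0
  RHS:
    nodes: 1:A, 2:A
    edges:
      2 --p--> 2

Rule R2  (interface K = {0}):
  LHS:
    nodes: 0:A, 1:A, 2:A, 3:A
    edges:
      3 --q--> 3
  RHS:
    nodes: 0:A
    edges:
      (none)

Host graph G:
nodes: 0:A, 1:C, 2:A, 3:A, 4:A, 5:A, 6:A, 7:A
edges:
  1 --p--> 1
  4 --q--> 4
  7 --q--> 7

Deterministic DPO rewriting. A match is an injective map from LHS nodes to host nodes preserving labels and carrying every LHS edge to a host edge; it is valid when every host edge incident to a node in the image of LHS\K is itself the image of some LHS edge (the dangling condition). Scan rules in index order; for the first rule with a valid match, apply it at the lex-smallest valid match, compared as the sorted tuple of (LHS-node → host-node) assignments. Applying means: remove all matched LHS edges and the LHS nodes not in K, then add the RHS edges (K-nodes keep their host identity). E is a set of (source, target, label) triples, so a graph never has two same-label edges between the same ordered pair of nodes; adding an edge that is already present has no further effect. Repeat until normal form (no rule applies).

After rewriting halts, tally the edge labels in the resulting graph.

Answer: p:1

Steps:
initial: |V|=8 |E|=3  E = 1-p->1 4-q->4 7-q->7
step 1: apply R2 at {0↦0, 1↦2, 2↦3, 3↦4}  → |V|=5 |E|=2  E = 1-p->1 7-q->7
step 2: apply R2 at {0↦0, 1↦5, 2↦6, 3↦7}  → |V|=2 |E|=1  E = 1-p->1
final graph: no rule applies after step 2
NF edges: [(1, 1, 'p')]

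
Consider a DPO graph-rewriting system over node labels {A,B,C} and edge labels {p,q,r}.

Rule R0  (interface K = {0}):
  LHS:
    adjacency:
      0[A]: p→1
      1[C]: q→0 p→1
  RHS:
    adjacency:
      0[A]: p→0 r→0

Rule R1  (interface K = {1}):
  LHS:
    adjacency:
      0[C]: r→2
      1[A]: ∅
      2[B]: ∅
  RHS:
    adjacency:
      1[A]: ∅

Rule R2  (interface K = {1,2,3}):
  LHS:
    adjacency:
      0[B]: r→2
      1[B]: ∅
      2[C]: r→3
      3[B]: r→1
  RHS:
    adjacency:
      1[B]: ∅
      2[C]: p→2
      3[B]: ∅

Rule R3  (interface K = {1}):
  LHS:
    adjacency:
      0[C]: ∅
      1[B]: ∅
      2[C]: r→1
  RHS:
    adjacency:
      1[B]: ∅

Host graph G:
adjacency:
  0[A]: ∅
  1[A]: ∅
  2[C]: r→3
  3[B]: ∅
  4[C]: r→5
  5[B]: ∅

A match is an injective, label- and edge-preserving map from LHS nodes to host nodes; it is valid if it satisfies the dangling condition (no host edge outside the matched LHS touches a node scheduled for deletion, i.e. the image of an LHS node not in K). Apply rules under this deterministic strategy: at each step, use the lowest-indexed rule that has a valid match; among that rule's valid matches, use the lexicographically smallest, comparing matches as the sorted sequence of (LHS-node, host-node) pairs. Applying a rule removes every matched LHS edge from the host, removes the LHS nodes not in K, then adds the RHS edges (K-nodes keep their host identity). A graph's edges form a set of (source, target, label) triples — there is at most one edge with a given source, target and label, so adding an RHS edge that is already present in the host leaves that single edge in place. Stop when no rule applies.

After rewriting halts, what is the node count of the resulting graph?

Answer: 2

Derivation:
start.  V:6 E:2  edges: 2-r->3 4-r->5
1. fire R1 via {0↦2, 1↦0, 2↦3}  →  V:4 E:1  edges: 4-r->5
2. fire R1 via {0↦4, 1↦0, 2↦5}  →  V:2 E:0  edges: ∅
halt: no rule applies after step 2
NF nodes: {0:A, 1:A}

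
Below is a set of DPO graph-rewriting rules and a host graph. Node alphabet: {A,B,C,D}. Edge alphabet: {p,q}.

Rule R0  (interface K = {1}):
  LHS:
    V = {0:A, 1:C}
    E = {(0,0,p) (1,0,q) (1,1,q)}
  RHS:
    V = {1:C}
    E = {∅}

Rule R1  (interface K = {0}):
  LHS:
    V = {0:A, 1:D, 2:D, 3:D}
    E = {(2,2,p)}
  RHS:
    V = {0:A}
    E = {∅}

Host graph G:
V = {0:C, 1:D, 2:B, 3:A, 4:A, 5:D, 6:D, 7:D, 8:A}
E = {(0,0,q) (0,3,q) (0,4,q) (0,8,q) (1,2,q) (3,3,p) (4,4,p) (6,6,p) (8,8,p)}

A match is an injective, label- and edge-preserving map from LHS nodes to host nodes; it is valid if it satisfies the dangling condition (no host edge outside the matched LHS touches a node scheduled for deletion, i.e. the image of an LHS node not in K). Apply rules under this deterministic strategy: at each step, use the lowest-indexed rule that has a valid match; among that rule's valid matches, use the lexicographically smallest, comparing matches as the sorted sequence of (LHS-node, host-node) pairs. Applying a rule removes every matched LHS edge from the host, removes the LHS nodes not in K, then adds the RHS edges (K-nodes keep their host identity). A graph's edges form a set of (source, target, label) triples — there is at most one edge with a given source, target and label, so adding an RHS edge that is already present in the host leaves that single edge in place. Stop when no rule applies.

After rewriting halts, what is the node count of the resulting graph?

[0] host  ⇒  9 nodes, 9 edges  {0-q->0 0-q->3 0-q->4 0-q->8 1-q->2 3-p->3 4-p->4 6-p->6 8-p->8}
[1] R0 @ {0↦3, 1↦0}  ⇒  8 nodes, 6 edges  {0-q->4 0-q->8 1-q->2 4-p->4 6-p->6 8-p->8}
[2] R1 @ {0↦4, 1↦5, 2↦6, 3↦7}  ⇒  5 nodes, 5 edges  {0-q->4 0-q->8 1-q->2 4-p->4 8-p->8}
normal form: no rule applies after step 2
NF nodes: {0:C, 1:D, 2:B, 4:A, 8:A}

Answer: 5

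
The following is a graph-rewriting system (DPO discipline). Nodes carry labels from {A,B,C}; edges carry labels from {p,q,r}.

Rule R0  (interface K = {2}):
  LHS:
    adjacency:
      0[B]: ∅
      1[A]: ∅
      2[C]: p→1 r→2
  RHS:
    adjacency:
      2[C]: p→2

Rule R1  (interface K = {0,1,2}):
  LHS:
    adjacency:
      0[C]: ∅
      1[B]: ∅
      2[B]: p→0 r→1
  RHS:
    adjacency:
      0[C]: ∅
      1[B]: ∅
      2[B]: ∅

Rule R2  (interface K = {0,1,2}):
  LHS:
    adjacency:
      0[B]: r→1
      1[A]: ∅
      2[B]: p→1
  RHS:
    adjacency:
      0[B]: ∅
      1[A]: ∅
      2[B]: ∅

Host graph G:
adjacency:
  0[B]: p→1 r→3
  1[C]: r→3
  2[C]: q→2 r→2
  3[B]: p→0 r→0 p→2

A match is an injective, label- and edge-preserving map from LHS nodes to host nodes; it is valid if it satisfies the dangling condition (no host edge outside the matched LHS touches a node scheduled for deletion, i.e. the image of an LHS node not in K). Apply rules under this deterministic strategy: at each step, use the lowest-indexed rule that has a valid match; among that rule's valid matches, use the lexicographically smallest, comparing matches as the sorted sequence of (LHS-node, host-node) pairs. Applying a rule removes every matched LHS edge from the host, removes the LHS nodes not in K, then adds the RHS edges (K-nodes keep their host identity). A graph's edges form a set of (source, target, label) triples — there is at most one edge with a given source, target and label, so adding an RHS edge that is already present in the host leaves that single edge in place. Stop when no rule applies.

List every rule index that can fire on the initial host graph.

Answer: [R1]

Derivation:
R0: no valid match — LHS pattern not found
R1: 2 valid matches — {0↦1, 1↦3, 2↦0}, {0↦2, 1↦0, 2↦3}
R2: no valid match — LHS pattern not found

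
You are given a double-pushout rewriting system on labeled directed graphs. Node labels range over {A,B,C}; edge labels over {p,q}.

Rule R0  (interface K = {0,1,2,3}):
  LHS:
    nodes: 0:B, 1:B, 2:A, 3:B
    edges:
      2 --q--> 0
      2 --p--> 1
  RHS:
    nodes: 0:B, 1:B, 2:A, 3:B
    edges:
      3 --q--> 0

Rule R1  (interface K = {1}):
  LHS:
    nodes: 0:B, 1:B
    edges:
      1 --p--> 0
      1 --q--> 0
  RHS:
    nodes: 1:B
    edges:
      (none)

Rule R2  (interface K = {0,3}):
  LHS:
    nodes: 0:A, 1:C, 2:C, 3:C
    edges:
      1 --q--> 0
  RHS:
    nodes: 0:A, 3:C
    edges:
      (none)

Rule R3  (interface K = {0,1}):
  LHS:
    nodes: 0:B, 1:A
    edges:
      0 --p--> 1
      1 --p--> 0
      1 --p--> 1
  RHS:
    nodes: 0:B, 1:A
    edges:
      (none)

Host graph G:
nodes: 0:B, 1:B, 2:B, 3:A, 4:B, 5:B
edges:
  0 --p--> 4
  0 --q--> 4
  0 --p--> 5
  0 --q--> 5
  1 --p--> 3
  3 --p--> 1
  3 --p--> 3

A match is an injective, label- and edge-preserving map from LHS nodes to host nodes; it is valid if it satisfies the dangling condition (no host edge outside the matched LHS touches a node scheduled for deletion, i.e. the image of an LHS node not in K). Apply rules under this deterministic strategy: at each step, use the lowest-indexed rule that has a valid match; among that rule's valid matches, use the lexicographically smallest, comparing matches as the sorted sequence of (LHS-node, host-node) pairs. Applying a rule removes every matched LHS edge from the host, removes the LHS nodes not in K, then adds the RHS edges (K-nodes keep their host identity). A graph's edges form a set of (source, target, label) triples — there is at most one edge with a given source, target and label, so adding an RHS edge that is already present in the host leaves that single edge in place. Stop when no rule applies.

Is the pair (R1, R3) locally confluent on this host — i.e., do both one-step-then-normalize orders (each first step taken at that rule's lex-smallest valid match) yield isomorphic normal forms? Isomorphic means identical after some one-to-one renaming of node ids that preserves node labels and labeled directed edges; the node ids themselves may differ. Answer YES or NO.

Answer: YES

Steps:
branch R1-first: apply at {0↦4, 1↦0} → |E|=5, then 2 more step(s) → NF |V|=4 |E|=0 V={0:B, 1:B, 2:B, 3:A} E=∅
branch R3-first: apply at {0↦1, 1↦3} → |E|=4, then 2 more step(s) → NF |V|=4 |E|=0 V={0:B, 1:B, 2:B, 3:A} E=∅
graphs isomorphic (equal up to label-preserving node renaming)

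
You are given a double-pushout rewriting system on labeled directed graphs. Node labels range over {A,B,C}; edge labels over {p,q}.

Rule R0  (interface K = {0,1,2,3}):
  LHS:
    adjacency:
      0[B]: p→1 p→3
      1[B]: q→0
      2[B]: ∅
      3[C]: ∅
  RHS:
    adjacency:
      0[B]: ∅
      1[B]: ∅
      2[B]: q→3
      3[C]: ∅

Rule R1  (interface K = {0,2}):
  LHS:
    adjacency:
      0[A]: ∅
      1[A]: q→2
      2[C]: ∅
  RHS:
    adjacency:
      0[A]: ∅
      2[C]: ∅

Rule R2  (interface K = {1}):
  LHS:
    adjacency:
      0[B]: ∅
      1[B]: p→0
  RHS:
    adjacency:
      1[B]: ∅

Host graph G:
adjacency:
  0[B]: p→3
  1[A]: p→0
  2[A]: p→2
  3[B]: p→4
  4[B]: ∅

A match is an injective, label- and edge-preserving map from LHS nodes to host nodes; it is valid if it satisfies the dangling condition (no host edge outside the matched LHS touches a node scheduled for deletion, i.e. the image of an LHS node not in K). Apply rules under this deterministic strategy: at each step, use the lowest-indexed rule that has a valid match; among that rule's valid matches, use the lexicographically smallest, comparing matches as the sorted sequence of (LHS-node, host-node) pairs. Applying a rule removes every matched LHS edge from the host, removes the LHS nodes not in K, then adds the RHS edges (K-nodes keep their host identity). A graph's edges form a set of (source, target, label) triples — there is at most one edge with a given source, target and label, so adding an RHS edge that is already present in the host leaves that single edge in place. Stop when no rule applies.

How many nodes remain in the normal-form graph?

initial: |V|=5 |E|=4  E = 0-p->3 1-p->0 2-p->2 3-p->4
step 1: apply R2 at {0↦4, 1↦3}  → |V|=4 |E|=3  E = 0-p->3 1-p->0 2-p->2
step 2: apply R2 at {0↦3, 1↦0}  → |V|=3 |E|=2  E = 1-p->0 2-p->2
halt: no rule applies after step 2
NF nodes: {0:B, 1:A, 2:A}

Answer: 3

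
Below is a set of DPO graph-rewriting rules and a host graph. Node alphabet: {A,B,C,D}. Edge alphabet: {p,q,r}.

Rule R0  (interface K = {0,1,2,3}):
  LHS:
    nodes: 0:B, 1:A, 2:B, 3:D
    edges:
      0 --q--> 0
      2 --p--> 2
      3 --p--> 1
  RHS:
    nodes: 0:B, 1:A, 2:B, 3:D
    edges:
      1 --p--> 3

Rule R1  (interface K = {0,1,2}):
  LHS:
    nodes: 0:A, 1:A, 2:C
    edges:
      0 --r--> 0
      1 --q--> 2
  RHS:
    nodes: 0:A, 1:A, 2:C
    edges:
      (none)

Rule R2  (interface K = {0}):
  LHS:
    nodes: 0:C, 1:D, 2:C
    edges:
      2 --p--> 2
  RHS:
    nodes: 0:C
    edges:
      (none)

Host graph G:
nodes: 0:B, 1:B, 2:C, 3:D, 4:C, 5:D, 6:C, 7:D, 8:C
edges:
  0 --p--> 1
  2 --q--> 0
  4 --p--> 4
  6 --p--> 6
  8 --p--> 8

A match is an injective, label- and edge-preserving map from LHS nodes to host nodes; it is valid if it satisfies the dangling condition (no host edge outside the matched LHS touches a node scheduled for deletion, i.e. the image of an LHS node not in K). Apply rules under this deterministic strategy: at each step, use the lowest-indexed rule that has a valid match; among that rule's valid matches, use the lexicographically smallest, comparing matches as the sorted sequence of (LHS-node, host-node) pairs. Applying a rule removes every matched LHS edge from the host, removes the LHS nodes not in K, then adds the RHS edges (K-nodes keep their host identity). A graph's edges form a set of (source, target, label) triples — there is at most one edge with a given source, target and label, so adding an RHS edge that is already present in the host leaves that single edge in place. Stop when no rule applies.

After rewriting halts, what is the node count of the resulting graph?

Answer: 3

Steps:
[0] host  ⇒  9 nodes, 5 edges  {0-p->1 2-q->0 4-p->4 6-p->6 8-p->8}
[1] R2 @ {0↦2, 1↦3, 2↦4}  ⇒  7 nodes, 4 edges  {0-p->1 2-q->0 6-p->6 8-p->8}
[2] R2 @ {0↦2, 1↦5, 2↦6}  ⇒  5 nodes, 3 edges  {0-p->1 2-q->0 8-p->8}
[3] R2 @ {0↦2, 1↦7, 2↦8}  ⇒  3 nodes, 2 edges  {0-p->1 2-q->0}
final graph: no rule applies after step 3
NF nodes: {0:B, 1:B, 2:C}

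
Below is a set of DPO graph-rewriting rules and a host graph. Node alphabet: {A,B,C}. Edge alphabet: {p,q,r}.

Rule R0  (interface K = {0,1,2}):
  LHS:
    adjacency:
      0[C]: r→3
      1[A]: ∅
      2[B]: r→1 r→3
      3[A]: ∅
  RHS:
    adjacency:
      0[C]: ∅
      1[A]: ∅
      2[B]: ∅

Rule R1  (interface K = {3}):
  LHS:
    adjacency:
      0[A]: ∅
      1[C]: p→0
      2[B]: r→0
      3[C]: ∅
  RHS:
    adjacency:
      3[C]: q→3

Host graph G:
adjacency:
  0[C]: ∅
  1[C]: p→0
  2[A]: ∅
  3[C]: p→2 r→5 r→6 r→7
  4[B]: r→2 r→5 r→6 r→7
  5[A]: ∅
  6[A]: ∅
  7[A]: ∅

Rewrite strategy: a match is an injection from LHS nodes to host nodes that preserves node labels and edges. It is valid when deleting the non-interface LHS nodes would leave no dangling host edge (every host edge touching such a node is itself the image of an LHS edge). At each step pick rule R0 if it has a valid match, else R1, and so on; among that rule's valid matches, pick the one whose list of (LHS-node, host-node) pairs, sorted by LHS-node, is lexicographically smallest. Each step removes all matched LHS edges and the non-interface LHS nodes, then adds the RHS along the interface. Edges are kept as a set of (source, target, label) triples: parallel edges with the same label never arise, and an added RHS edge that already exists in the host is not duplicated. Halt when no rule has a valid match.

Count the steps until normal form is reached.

Answer: 2

Derivation:
initial: |V|=8 |E|=9  E = 1-p->0 3-p->2 3-r->5 3-r->6 3-r->7 4-r->2 4-r->5 4-r->6 4-r->7
step 1: apply R0 at {0↦3, 1↦2, 2↦4, 3↦5}  → |V|=7 |E|=6  E = 1-p->0 3-p->2 3-r->6 3-r->7 4-r->6 4-r->7
step 2: apply R0 at {0↦3, 1↦6, 2↦4, 3↦7}  → |V|=6 |E|=3  E = 1-p->0 3-p->2 3-r->6
halt: no rule applies after step 2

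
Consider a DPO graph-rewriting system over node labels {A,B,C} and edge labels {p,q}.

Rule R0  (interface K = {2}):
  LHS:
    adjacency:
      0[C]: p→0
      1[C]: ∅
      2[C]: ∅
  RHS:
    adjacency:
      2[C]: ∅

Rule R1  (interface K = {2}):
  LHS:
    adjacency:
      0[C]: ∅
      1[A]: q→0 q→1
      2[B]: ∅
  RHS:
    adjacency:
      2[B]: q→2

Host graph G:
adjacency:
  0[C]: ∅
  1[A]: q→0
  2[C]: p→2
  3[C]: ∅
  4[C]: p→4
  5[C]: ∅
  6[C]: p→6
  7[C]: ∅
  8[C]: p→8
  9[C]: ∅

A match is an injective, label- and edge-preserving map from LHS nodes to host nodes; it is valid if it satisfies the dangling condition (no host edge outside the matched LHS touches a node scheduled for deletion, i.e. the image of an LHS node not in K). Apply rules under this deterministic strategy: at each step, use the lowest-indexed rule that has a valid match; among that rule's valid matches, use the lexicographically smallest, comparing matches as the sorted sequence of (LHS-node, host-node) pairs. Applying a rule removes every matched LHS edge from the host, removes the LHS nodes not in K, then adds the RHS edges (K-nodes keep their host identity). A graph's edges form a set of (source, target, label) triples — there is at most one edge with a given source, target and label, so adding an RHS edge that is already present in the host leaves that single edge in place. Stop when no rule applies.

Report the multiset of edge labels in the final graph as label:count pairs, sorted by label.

start.  V:10 E:5  edges: 1-q->0 2-p->2 4-p->4 6-p->6 8-p->8
1. fire R0 via {0↦2, 1↦3, 2↦0}  →  V:8 E:4  edges: 1-q->0 4-p->4 6-p->6 8-p->8
2. fire R0 via {0↦4, 1↦5, 2↦0}  →  V:6 E:3  edges: 1-q->0 6-p->6 8-p->8
3. fire R0 via {0↦6, 1↦7, 2↦0}  →  V:4 E:2  edges: 1-q->0 8-p->8
4. fire R0 via {0↦8, 1↦9, 2↦0}  →  V:2 E:1  edges: 1-q->0
normal form: no rule applies after step 4
NF edges: [(1, 0, 'q')]

Answer: q:1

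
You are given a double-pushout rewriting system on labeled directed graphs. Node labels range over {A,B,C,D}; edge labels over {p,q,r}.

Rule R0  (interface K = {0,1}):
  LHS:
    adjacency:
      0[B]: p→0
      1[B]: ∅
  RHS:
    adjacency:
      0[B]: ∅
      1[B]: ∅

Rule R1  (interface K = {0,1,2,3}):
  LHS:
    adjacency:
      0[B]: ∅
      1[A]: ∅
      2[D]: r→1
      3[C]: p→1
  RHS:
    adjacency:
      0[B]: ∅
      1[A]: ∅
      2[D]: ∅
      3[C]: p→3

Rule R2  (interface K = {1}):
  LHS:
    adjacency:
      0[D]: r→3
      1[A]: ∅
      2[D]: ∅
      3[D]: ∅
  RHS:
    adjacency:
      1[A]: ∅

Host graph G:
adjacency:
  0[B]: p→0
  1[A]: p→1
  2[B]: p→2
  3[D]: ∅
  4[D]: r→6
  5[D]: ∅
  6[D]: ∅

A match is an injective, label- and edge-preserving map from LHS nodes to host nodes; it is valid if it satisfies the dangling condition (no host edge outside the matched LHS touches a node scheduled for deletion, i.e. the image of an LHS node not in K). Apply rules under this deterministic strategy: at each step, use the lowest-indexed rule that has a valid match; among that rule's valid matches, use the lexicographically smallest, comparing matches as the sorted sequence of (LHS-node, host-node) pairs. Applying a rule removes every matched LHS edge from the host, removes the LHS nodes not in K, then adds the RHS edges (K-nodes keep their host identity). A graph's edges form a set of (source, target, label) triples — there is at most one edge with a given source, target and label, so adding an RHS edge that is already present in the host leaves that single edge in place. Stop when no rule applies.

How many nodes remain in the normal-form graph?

[0] host  ⇒  7 nodes, 4 edges  {0-p->0 1-p->1 2-p->2 4-r->6}
[1] R0 @ {0↦0, 1↦2}  ⇒  7 nodes, 3 edges  {1-p->1 2-p->2 4-r->6}
[2] R0 @ {0↦2, 1↦0}  ⇒  7 nodes, 2 edges  {1-p->1 4-r->6}
[3] R2 @ {0↦4, 1↦1, 2↦3, 3↦6}  ⇒  4 nodes, 1 edges  {1-p->1}
halt: no rule applies after step 3
NF nodes: {0:B, 1:A, 2:B, 5:D}

Answer: 4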